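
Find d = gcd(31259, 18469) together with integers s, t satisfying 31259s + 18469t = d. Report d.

1

Euclidean algorithm:
31259 = 1·18469 + 12790
18469 = 1·12790 + 5679
12790 = 2·5679 + 1432
5679 = 3·1432 + 1383
1432 = 1·1383 + 49
1383 = 28·49 + 11
49 = 4·11 + 5
11 = 2·5 + 1
5 = 5·1 + 0
gcd(31259, 18469) = 1.
Back-substituting:
1 = 11 − 2·5
1 = −2·49 + 9·11
1 = 9·1383 − 254·49
1 = −254·1432 + 263·1383
1 = 263·5679 − 1043·1432
1 = −1043·12790 + 2349·5679
1 = 2349·18469 − 3392·12790
1 = −3392·31259 + 5741·18469
So 1 = (-3392)·31259 + (5741)·18469.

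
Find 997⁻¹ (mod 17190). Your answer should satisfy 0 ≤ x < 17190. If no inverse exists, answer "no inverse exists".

11983

Extended Euclidean algorithm:
17190 = 17·997 + 241
997 = 4·241 + 33
241 = 7·33 + 10
33 = 3·10 + 3
10 = 3·3 + 1
3 = 3·1 + 0
Since gcd(997, 17190) = 1, back-substitute to write 1 as a combination:
1 = 10 − 3·3
1 = −3·33 + 10·10
1 = 10·241 − 73·33
1 = −73·997 + 302·241
1 = 302·17190 − 5207·997
Hence 997⁻¹ ≡ -5207 ≡ 11983 (mod 17190).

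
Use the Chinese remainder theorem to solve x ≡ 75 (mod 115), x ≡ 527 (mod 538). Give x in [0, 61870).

3755

Write x = 75 + 115·k. Then 115·k ≡ 527 − 75 ≡ 452 (mod 538).
Need 115⁻¹ mod 538. Extended Euclid on (538, 115):
538 = 4·115 + 78
115 = 1·78 + 37
78 = 2·37 + 4
37 = 9·4 + 1
4 = 4·1 + 0
Back-substitute:
1 = 37 − 9·4
1 = −9·78 + 19·37
1 = 19·115 − 28·78
1 = −28·538 + 131·115
115⁻¹ ≡ 131 (mod 538), so k ≡ 131·452 ≡ 32 (mod 538).
x = 75 + 115·32 = 3755.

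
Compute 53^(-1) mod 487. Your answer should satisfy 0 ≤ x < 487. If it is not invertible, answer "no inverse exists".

Run Euclid on (487, 53):
487 = 9·53 + 10
53 = 5·10 + 3
10 = 3·3 + 1
3 = 3·1 + 0
The gcd is 1. Working backward:
1 = 10 − 3·3
1 = −3·53 + 16·10
1 = 16·487 − 147·53
Hence 53⁻¹ ≡ -147 ≡ 340 (mod 487).

340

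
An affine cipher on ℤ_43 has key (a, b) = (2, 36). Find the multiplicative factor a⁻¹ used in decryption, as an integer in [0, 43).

22

Extended Euclidean algorithm:
43 = 21*2 + 1
2 = 2*1 + 0
gcd = 1, so the inverse exists. Back-substitute:
1 = 43 − 21·2
Hence 2⁻¹ ≡ -21 ≡ 22 (mod 43).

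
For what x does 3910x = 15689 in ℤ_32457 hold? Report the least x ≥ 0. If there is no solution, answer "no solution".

8828

First find gcd(3910, 32457):
32457 = 8×3910 + 1177
3910 = 3×1177 + 379
1177 = 3×379 + 40
379 = 9×40 + 19
40 = 2×19 + 2
19 = 9×2 + 1
2 = 2×1 + 0
gcd = 1, so a unique solution mod 32457 exists.
Back-substitute for the Bézout coefficients:
1 = 19 − 9·2
1 = −9·40 + 19·19
1 = 19·379 − 180·40
1 = −180·1177 + 559·379
1 = 559·3910 − 1857·1177
1 = −1857·32457 + 15415·3910
So 3910·(15415) ≡ 1 (mod 32457), giving 3910⁻¹ ≡ 15415.
x ≡ 3910⁻¹·15689 ≡ 15415·15689 ≡ 8828 (mod 32457).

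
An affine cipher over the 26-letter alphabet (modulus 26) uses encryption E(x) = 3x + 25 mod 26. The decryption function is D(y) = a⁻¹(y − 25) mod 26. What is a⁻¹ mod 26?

Extended Euclidean algorithm:
26 = 8·3 + 2
3 = 1·2 + 1
2 = 2·1 + 0
The gcd is 1. Working backward:
1 = 3 − 2
1 = −26 + 9·3
So 3·9 ≡ 1 (mod 26).

9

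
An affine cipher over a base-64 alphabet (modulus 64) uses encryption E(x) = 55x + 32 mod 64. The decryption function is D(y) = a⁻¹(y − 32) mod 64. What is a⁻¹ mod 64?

7

Extended Euclidean algorithm:
64 = 1*55 + 9
55 = 6*9 + 1
9 = 9*1 + 0
The gcd is 1. Working backward:
1 = 55 − 6·9
1 = −6·64 + 7·55
So 55·7 ≡ 1 (mod 64).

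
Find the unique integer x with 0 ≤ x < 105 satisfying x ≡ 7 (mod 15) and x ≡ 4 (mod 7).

Write x = 7 + 15·k. Then 15·k ≡ 4 − 7 ≡ 4 (mod 7).
Need 15⁻¹ mod 7. Extended Euclid on (7, 1):
7 = 7*1 + 0
15⁻¹ ≡ 1 (mod 7), so k ≡ 1·4 ≡ 4 (mod 7).
x = 7 + 15·4 = 67.

67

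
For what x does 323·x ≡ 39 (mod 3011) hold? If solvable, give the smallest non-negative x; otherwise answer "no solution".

First find gcd(323, 3011):
3011 = 9*323 + 104
323 = 3*104 + 11
104 = 9*11 + 5
11 = 2*5 + 1
5 = 5*1 + 0
gcd = 1, so a unique solution mod 3011 exists.
Back-substitute for the Bézout coefficients:
1 = 11 − 2·5
1 = −2·104 + 19·11
1 = 19·323 − 59·104
1 = −59·3011 + 550·323
So 323·(550) ≡ 1 (mod 3011), giving 323⁻¹ ≡ 550.
x ≡ 323⁻¹·39 ≡ 550·39 ≡ 373 (mod 3011).

373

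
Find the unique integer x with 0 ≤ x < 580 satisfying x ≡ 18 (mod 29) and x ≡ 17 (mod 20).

Write x = 18 + 29·k. Then 29·k ≡ 17 − 18 ≡ 19 (mod 20).
Need 29⁻¹ mod 20. Extended Euclid on (20, 9):
20 = 2*9 + 2
9 = 4*2 + 1
2 = 2*1 + 0
Back-substitute:
1 = 9 − 4·2
1 = −4·20 + 9·9
29⁻¹ ≡ 9 (mod 20), so k ≡ 9·19 ≡ 11 (mod 20).
x = 18 + 29·11 = 337.

337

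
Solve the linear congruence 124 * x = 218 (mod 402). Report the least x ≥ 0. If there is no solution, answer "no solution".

First find gcd(124, 402):
402 = 3*124 + 30
124 = 4*30 + 4
30 = 7*4 + 2
4 = 2*2 + 0
gcd = 2 and 2 | 218, so solutions exist. Divide through by 2: 62x ≡ 109 (mod 201).
Now find 62⁻¹ mod 201:
201 = 3·62 + 15
62 = 4·15 + 2
15 = 7·2 + 1
2 = 2·1 + 0
Back-substitute:
1 = 15 − 7·2
1 = −7·62 + 29·15
1 = 29·201 − 94·62
So 62·(-94) ≡ 1 (mod 201), i.e. 62⁻¹ ≡ 107.
Then x ≡ 107·109 ≡ 5 (mod 201); the smallest non-negative solution is x = 5.

5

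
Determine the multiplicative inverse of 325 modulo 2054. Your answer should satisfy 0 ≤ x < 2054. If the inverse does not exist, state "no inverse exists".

no inverse exists

Compute gcd(325, 2054):
2054 = 6·325 + 104
325 = 3·104 + 13
104 = 8·13 + 0
The gcd is 13, not 1, hence no inverse exists.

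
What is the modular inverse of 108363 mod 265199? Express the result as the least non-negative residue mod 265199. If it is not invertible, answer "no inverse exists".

118465

Run Euclid on (265199, 108363):
265199 = 2×108363 + 48473
108363 = 2×48473 + 11417
48473 = 4×11417 + 2805
11417 = 4×2805 + 197
2805 = 14×197 + 47
197 = 4×47 + 9
47 = 5×9 + 2
9 = 4×2 + 1
2 = 2×1 + 0
gcd = 1, so the inverse exists. Back-substitute:
1 = 9 − 4·2
1 = −4·47 + 21·9
1 = 21·197 − 88·47
1 = −88·2805 + 1253·197
1 = 1253·11417 − 5100·2805
1 = −5100·48473 + 21653·11417
1 = 21653·108363 − 48406·48473
1 = −48406·265199 + 118465·108363
So 108363·118465 ≡ 1 (mod 265199).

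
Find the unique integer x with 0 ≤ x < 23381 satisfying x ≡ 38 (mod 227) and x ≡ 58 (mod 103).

Write x = 38 + 227·k. Then 227·k ≡ 58 − 38 ≡ 20 (mod 103).
Need 227⁻¹ mod 103. Extended Euclid on (103, 21):
103 = 4×21 + 19
21 = 1×19 + 2
19 = 9×2 + 1
2 = 2×1 + 0
Back-substitute:
1 = 19 − 9·2
1 = −9·21 + 10·19
1 = 10·103 − 49·21
227⁻¹ ≡ 54 (mod 103), so k ≡ 54·20 ≡ 50 (mod 103).
x = 38 + 227·50 = 11388.

11388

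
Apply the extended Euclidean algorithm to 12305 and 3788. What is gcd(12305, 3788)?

Apply Euclid's algorithm to 12305 and 3788:
12305 = 3×3788 + 941
3788 = 4×941 + 24
941 = 39×24 + 5
24 = 4×5 + 4
5 = 1×4 + 1
4 = 4×1 + 0
gcd(12305, 3788) = 1.
Back-substituting:
1 = 5 − 4
1 = −24 + 5·5
1 = 5·941 − 196·24
1 = −196·3788 + 789·941
1 = 789·12305 − 2563·3788
So 1 = (789)·12305 + (-2563)·3788.

1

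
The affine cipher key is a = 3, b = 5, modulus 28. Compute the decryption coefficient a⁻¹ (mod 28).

19

Run Euclid on (28, 3):
28 = 9·3 + 1
3 = 3·1 + 0
Since gcd(3, 28) = 1, back-substitute to write 1 as a combination:
1 = 28 − 9·3
So 3·(-9) ≡ 1 (mod 28), and -9 ≡ 19 (mod 28).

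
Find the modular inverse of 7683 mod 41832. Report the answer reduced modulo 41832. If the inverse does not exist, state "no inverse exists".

Euclidean algorithm on 41832, 7683:
41832 = 5·7683 + 3417
7683 = 2·3417 + 849
3417 = 4·849 + 21
849 = 40·21 + 9
21 = 2·9 + 3
9 = 3·3 + 0
Since gcd = 3 > 1, 7683 is not a unit mod 41832.

no inverse exists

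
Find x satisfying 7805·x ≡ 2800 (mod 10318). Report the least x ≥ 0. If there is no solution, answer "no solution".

430

First find gcd(7805, 10318):
10318 = 1*7805 + 2513
7805 = 3*2513 + 266
2513 = 9*266 + 119
266 = 2*119 + 28
119 = 4*28 + 7
28 = 4*7 + 0
gcd = 7 and 7 | 2800, so solutions exist. Divide through by 7: 1115x ≡ 400 (mod 1474).
Now find 1115⁻¹ mod 1474:
1474 = 1*1115 + 359
1115 = 3*359 + 38
359 = 9*38 + 17
38 = 2*17 + 4
17 = 4*4 + 1
4 = 4*1 + 0
Back-substitute:
1 = 17 − 4·4
1 = −4·38 + 9·17
1 = 9·359 − 85·38
1 = −85·1115 + 264·359
1 = 264·1474 − 349·1115
So 1115·(-349) ≡ 1 (mod 1474), i.e. 1115⁻¹ ≡ 1125.
Then x ≡ 1125·400 ≡ 430 (mod 1474); the smallest non-negative solution is x = 430.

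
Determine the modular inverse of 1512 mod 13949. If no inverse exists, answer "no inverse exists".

gcd(13949, 1512) by repeated division:
13949 = 9×1512 + 341
1512 = 4×341 + 148
341 = 2×148 + 45
148 = 3×45 + 13
45 = 3×13 + 6
13 = 2×6 + 1
6 = 6×1 + 0
gcd = 1, so the inverse exists. Back-substitute:
1 = 13 − 2·6
1 = −2·45 + 7·13
1 = 7·148 − 23·45
1 = −23·341 + 53·148
1 = 53·1512 − 235·341
1 = −235·13949 + 2168·1512
So 1512·2168 ≡ 1 (mod 13949).

2168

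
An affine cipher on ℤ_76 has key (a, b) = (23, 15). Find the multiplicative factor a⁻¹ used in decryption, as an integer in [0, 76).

Apply the Euclidean algorithm to 76 and 23:
76 = 3*23 + 7
23 = 3*7 + 2
7 = 3*2 + 1
2 = 2*1 + 0
gcd = 1, so the inverse exists. Back-substitute:
1 = 7 − 3·2
1 = −3·23 + 10·7
1 = 10·76 − 33·23
Thus 23·(-33) ≡ 1 (mod 76); reducing, -33 mod 76 = 43.

43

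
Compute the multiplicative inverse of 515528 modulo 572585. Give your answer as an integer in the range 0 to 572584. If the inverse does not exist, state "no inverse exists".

no inverse exists

Euclidean algorithm on 572585, 515528:
572585 = 1·515528 + 57057
515528 = 9·57057 + 2015
57057 = 28·2015 + 637
2015 = 3·637 + 104
637 = 6·104 + 13
104 = 8·13 + 0
Since gcd = 13 > 1, 515528 is not a unit mod 572585.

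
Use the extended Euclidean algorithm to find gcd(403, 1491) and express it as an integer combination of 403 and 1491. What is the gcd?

1

Apply Euclid's algorithm to 1491 and 403:
1491 = 3*403 + 282
403 = 1*282 + 121
282 = 2*121 + 40
121 = 3*40 + 1
40 = 40*1 + 0
gcd(403, 1491) = 1.
Back-substituting:
1 = 121 − 3·40
1 = −3·282 + 7·121
1 = 7·403 − 10·282
1 = −10·1491 + 37·403
So 1 = (-10)·1491 + (37)·403.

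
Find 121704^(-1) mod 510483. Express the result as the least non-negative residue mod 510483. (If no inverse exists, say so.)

no inverse exists

Euclidean algorithm on 510483, 121704:
510483 = 4*121704 + 23667
121704 = 5*23667 + 3369
23667 = 7*3369 + 84
3369 = 40*84 + 9
84 = 9*9 + 3
9 = 3*3 + 0
Since gcd = 3 > 1, 121704 is not a unit mod 510483.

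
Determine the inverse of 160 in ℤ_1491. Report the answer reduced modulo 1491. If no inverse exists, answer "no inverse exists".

643

Apply the Euclidean algorithm to 1491 and 160:
1491 = 9·160 + 51
160 = 3·51 + 7
51 = 7·7 + 2
7 = 3·2 + 1
2 = 2·1 + 0
gcd = 1, so the inverse exists. Back-substitute:
1 = 7 − 3·2
1 = −3·51 + 22·7
1 = 22·160 − 69·51
1 = −69·1491 + 643·160
So 160·643 ≡ 1 (mod 1491).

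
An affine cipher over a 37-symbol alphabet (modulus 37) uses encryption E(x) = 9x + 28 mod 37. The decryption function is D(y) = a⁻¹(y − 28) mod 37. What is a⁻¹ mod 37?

Apply the Euclidean algorithm to 37 and 9:
37 = 4·9 + 1
9 = 9·1 + 0
gcd = 1, so the inverse exists. Back-substitute:
1 = 37 − 4·9
So 9·(-4) ≡ 1 (mod 37), and -4 ≡ 33 (mod 37).

33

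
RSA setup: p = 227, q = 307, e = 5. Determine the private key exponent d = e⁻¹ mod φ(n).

φ(n) = (p−1)(q−1) = 226·306 = 69156.
Need d with 5·d ≡ 1 (mod 69156). Apply the extended Euclidean algorithm:
69156 = 13831*5 + 1
5 = 5*1 + 0
Back-substitute:
1 = 69156 − 13831·5
So 5·(-13831) ≡ 1 (mod 69156), hence d ≡ -13831 ≡ 55325 (mod 69156).

55325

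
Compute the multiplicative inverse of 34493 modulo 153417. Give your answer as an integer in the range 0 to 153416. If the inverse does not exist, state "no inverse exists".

116585

gcd(153417, 34493) by repeated division:
153417 = 4*34493 + 15445
34493 = 2*15445 + 3603
15445 = 4*3603 + 1033
3603 = 3*1033 + 504
1033 = 2*504 + 25
504 = 20*25 + 4
25 = 6*4 + 1
4 = 4*1 + 0
Since gcd(34493, 153417) = 1, back-substitute to write 1 as a combination:
1 = 25 − 6·4
1 = −6·504 + 121·25
1 = 121·1033 − 248·504
1 = −248·3603 + 865·1033
1 = 865·15445 − 3708·3603
1 = −3708·34493 + 8281·15445
1 = 8281·153417 − 36832·34493
Thus 34493·(-36832) ≡ 1 (mod 153417); reducing, -36832 mod 153417 = 116585.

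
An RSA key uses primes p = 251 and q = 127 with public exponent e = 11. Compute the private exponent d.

φ(n) = (p−1)(q−1) = 250·126 = 31500.
Need d with 11·d ≡ 1 (mod 31500). Apply the extended Euclidean algorithm:
31500 = 2863*11 + 7
11 = 1*7 + 4
7 = 1*4 + 3
4 = 1*3 + 1
3 = 3*1 + 0
Back-substitute:
1 = 4 − 3
1 = −7 + 2·4
1 = 2·11 − 3·7
1 = −3·31500 + 8591·11
So 11·8591 ≡ 1 (mod 31500), hence d = 8591.

8591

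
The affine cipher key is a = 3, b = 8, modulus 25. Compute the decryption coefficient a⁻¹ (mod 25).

Extended Euclidean algorithm:
25 = 8·3 + 1
3 = 3·1 + 0
The gcd is 1. Working backward:
1 = 25 − 8·3
So 3·(-8) ≡ 1 (mod 25), and -8 ≡ 17 (mod 25).

17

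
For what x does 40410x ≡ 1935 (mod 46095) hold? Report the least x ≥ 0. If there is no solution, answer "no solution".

First find gcd(40410, 46095):
46095 = 1×40410 + 5685
40410 = 7×5685 + 615
5685 = 9×615 + 150
615 = 4×150 + 15
150 = 10×15 + 0
gcd = 15 and 15 | 1935, so solutions exist. Divide through by 15: 2694x ≡ 129 (mod 3073).
Now find 2694⁻¹ mod 3073:
3073 = 1·2694 + 379
2694 = 7·379 + 41
379 = 9·41 + 10
41 = 4·10 + 1
10 = 10·1 + 0
Back-substitute:
1 = 41 − 4·10
1 = −4·379 + 37·41
1 = 37·2694 − 263·379
1 = −263·3073 + 300·2694
So 2694⁻¹ ≡ 300 (mod 3073).
Then x ≡ 300·129 ≡ 1824 (mod 3073); the smallest non-negative solution is x = 1824.

1824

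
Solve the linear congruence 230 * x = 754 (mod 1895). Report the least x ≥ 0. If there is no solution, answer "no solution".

gcd(230, 1895):
1895 = 8×230 + 55
230 = 4×55 + 10
55 = 5×10 + 5
10 = 2×5 + 0
gcd = 5, but 5 ∤ 754, so the congruence has no solution.

no solution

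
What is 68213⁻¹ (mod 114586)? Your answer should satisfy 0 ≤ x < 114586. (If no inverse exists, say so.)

19743

Run Euclid on (114586, 68213):
114586 = 1*68213 + 46373
68213 = 1*46373 + 21840
46373 = 2*21840 + 2693
21840 = 8*2693 + 296
2693 = 9*296 + 29
296 = 10*29 + 6
29 = 4*6 + 5
6 = 1*5 + 1
5 = 5*1 + 0
gcd = 1, so the inverse exists. Back-substitute:
1 = 6 − 5
1 = −29 + 5·6
1 = 5·296 − 51·29
1 = −51·2693 + 464·296
1 = 464·21840 − 3763·2693
1 = −3763·46373 + 7990·21840
1 = 7990·68213 − 11753·46373
1 = −11753·114586 + 19743·68213
So 68213·19743 ≡ 1 (mod 114586).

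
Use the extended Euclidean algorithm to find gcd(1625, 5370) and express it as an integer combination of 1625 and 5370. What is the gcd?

Euclidean algorithm:
5370 = 3·1625 + 495
1625 = 3·495 + 140
495 = 3·140 + 75
140 = 1·75 + 65
75 = 1·65 + 10
65 = 6·10 + 5
10 = 2·5 + 0
gcd(1625, 5370) = 5.
Working backward:
5 = 65 − 6·10
5 = −6·75 + 7·65
5 = 7·140 − 13·75
5 = −13·495 + 46·140
5 = 46·1625 − 151·495
5 = −151·5370 + 499·1625
So 5 = (-151)·5370 + (499)·1625.

5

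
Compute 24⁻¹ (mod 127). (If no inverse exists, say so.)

Run Euclid on (127, 24):
127 = 5*24 + 7
24 = 3*7 + 3
7 = 2*3 + 1
3 = 3*1 + 0
The gcd is 1. Working backward:
1 = 7 − 2·3
1 = −2·24 + 7·7
1 = 7·127 − 37·24
So 24·(-37) ≡ 1 (mod 127), and -37 ≡ 90 (mod 127).

90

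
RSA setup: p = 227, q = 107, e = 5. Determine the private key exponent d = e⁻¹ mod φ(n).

φ(n) = (p−1)(q−1) = 226·106 = 23956.
Need d with 5·d ≡ 1 (mod 23956). Apply the extended Euclidean algorithm:
23956 = 4791·5 + 1
5 = 5·1 + 0
Back-substitute:
1 = 23956 − 4791·5
So 5·(-4791) ≡ 1 (mod 23956), hence d ≡ -4791 ≡ 19165 (mod 23956).

19165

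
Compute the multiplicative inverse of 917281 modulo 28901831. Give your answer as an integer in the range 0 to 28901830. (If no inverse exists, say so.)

gcd(28901831, 917281) by repeated division:
28901831 = 31*917281 + 466120
917281 = 1*466120 + 451161
466120 = 1*451161 + 14959
451161 = 30*14959 + 2391
14959 = 6*2391 + 613
2391 = 3*613 + 552
613 = 1*552 + 61
552 = 9*61 + 3
61 = 20*3 + 1
3 = 3*1 + 0
The gcd is 1. Working backward:
1 = 61 − 20·3
1 = −20·552 + 181·61
1 = 181·613 − 201·552
1 = −201·2391 + 784·613
1 = 784·14959 − 4905·2391
1 = −4905·451161 + 147934·14959
1 = 147934·466120 − 152839·451161
1 = −152839·917281 + 300773·466120
1 = 300773·28901831 − 9476802·917281
So 917281·(-9476802) ≡ 1 (mod 28901831), and -9476802 ≡ 19425029 (mod 28901831).

19425029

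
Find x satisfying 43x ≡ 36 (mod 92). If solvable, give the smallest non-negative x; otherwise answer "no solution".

First find gcd(43, 92):
92 = 2×43 + 6
43 = 7×6 + 1
6 = 6×1 + 0
gcd = 1, so a unique solution mod 92 exists.
Back-substitute for the Bézout coefficients:
1 = 43 − 7·6
1 = −7·92 + 15·43
So 43·(15) ≡ 1 (mod 92), giving 43⁻¹ ≡ 15.
x ≡ 43⁻¹·36 ≡ 15·36 ≡ 80 (mod 92).

80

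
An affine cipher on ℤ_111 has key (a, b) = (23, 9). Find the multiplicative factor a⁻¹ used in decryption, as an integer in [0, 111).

29

Apply the Euclidean algorithm to 111 and 23:
111 = 4*23 + 19
23 = 1*19 + 4
19 = 4*4 + 3
4 = 1*3 + 1
3 = 3*1 + 0
Since gcd(23, 111) = 1, back-substitute to write 1 as a combination:
1 = 4 − 3
1 = −19 + 5·4
1 = 5·23 − 6·19
1 = −6·111 + 29·23
So 23·29 ≡ 1 (mod 111).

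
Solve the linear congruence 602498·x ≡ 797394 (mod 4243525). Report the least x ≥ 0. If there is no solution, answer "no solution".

140753

First find gcd(602498, 4243525):
4243525 = 7*602498 + 26039
602498 = 23*26039 + 3601
26039 = 7*3601 + 832
3601 = 4*832 + 273
832 = 3*273 + 13
273 = 21*13 + 0
gcd = 13 and 13 | 797394, so solutions exist. Divide through by 13: 46346x ≡ 61338 (mod 326425).
Now find 46346⁻¹ mod 326425:
326425 = 7*46346 + 2003
46346 = 23*2003 + 277
2003 = 7*277 + 64
277 = 4*64 + 21
64 = 3*21 + 1
21 = 21*1 + 0
Back-substitute:
1 = 64 − 3·21
1 = −3·277 + 13·64
1 = 13·2003 − 94·277
1 = −94·46346 + 2175·2003
1 = 2175·326425 − 15319·46346
So 46346·(-15319) ≡ 1 (mod 326425), i.e. 46346⁻¹ ≡ 311106.
Then x ≡ 311106·61338 ≡ 140753 (mod 326425); the smallest non-negative solution is x = 140753.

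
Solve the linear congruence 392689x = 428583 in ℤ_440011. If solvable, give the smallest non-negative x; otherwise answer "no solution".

no solution

gcd(392689, 440011):
440011 = 1·392689 + 47322
392689 = 8·47322 + 14113
47322 = 3·14113 + 4983
14113 = 2·4983 + 4147
4983 = 1·4147 + 836
4147 = 4·836 + 803
836 = 1·803 + 33
803 = 24·33 + 11
33 = 3·11 + 0
gcd = 11, but 11 ∤ 428583, so the congruence has no solution.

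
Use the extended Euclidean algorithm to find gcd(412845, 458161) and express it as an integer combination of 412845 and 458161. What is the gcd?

1

Apply Euclid's algorithm to 458161 and 412845:
458161 = 1*412845 + 45316
412845 = 9*45316 + 5001
45316 = 9*5001 + 307
5001 = 16*307 + 89
307 = 3*89 + 40
89 = 2*40 + 9
40 = 4*9 + 4
9 = 2*4 + 1
4 = 4*1 + 0
gcd(412845, 458161) = 1.
Express as a combination:
1 = 9 − 2·4
1 = −2·40 + 9·9
1 = 9·89 − 20·40
1 = −20·307 + 69·89
1 = 69·5001 − 1124·307
1 = −1124·45316 + 10185·5001
1 = 10185·412845 − 92789·45316
1 = −92789·458161 + 102974·412845
So 1 = (-92789)·458161 + (102974)·412845.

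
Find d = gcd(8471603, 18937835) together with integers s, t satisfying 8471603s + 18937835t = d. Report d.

Apply Euclid's algorithm to 18937835 and 8471603:
18937835 = 2·8471603 + 1994629
8471603 = 4·1994629 + 493087
1994629 = 4·493087 + 22281
493087 = 22·22281 + 2905
22281 = 7·2905 + 1946
2905 = 1·1946 + 959
1946 = 2·959 + 28
959 = 34·28 + 7
28 = 4·7 + 0
gcd(8471603, 18937835) = 7.
Working backward:
7 = 959 − 34·28
7 = −34·1946 + 69·959
7 = 69·2905 − 103·1946
7 = −103·22281 + 790·2905
7 = 790·493087 − 17483·22281
7 = −17483·1994629 + 70722·493087
7 = 70722·8471603 − 300371·1994629
7 = −300371·18937835 + 671464·8471603
So 7 = (-300371)·18937835 + (671464)·8471603.

7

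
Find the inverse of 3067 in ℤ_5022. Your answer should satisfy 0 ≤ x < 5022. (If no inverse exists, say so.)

2371

Extended Euclidean algorithm:
5022 = 1×3067 + 1955
3067 = 1×1955 + 1112
1955 = 1×1112 + 843
1112 = 1×843 + 269
843 = 3×269 + 36
269 = 7×36 + 17
36 = 2×17 + 2
17 = 8×2 + 1
2 = 2×1 + 0
The gcd is 1. Working backward:
1 = 17 − 8·2
1 = −8·36 + 17·17
1 = 17·269 − 127·36
1 = −127·843 + 398·269
1 = 398·1112 − 525·843
1 = −525·1955 + 923·1112
1 = 923·3067 − 1448·1955
1 = −1448·5022 + 2371·3067
So 3067·2371 ≡ 1 (mod 5022).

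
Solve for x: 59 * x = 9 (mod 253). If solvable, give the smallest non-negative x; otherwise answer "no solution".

236

First find gcd(59, 253):
253 = 4*59 + 17
59 = 3*17 + 8
17 = 2*8 + 1
8 = 8*1 + 0
gcd = 1, so a unique solution mod 253 exists.
Back-substitute for the Bézout coefficients:
1 = 17 − 2·8
1 = −2·59 + 7·17
1 = 7·253 − 30·59
So 59·(-30) ≡ 1 (mod 253), giving 59⁻¹ ≡ 223.
x ≡ 59⁻¹·9 ≡ 223·9 ≡ 236 (mod 253).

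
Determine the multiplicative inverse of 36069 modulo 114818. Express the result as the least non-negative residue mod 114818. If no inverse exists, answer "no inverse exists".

no inverse exists

Compute gcd(36069, 114818):
114818 = 3*36069 + 6611
36069 = 5*6611 + 3014
6611 = 2*3014 + 583
3014 = 5*583 + 99
583 = 5*99 + 88
99 = 1*88 + 11
88 = 8*11 + 0
Since gcd = 11 > 1, 36069 is not a unit mod 114818.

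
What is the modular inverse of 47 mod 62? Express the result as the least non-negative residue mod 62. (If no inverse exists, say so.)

33

Run Euclid on (62, 47):
62 = 1×47 + 15
47 = 3×15 + 2
15 = 7×2 + 1
2 = 2×1 + 0
The gcd is 1. Working backward:
1 = 15 − 7·2
1 = −7·47 + 22·15
1 = 22·62 − 29·47
So 47·(-29) ≡ 1 (mod 62), and -29 ≡ 33 (mod 62).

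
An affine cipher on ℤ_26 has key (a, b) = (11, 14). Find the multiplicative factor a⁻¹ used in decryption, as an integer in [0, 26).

Apply the Euclidean algorithm to 26 and 11:
26 = 2·11 + 4
11 = 2·4 + 3
4 = 1·3 + 1
3 = 3·1 + 0
Since gcd(11, 26) = 1, back-substitute to write 1 as a combination:
1 = 4 − 3
1 = −11 + 3·4
1 = 3·26 − 7·11
Thus 11·(-7) ≡ 1 (mod 26); reducing, -7 mod 26 = 19.

19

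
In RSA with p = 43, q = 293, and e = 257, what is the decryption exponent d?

φ(n) = (p−1)(q−1) = 42·292 = 12264.
Need d with 257·d ≡ 1 (mod 12264). Apply the extended Euclidean algorithm:
12264 = 47·257 + 185
257 = 1·185 + 72
185 = 2·72 + 41
72 = 1·41 + 31
41 = 1·31 + 10
31 = 3·10 + 1
10 = 10·1 + 0
Back-substitute:
1 = 31 − 3·10
1 = −3·41 + 4·31
1 = 4·72 − 7·41
1 = −7·185 + 18·72
1 = 18·257 − 25·185
1 = −25·12264 + 1193·257
So 257·1193 ≡ 1 (mod 12264), hence d = 1193.

1193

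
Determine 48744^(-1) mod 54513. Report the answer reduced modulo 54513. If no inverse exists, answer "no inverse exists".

no inverse exists

Compute gcd(48744, 54513):
54513 = 1×48744 + 5769
48744 = 8×5769 + 2592
5769 = 2×2592 + 585
2592 = 4×585 + 252
585 = 2×252 + 81
252 = 3×81 + 9
81 = 9×9 + 0
The gcd is 9, not 1, hence no inverse exists.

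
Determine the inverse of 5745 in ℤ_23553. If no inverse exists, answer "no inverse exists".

no inverse exists

Euclidean algorithm on 23553, 5745:
23553 = 4×5745 + 573
5745 = 10×573 + 15
573 = 38×15 + 3
15 = 5×3 + 0
The gcd is 3, not 1, hence no inverse exists.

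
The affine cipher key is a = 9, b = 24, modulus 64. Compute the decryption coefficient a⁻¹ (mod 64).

Run Euclid on (64, 9):
64 = 7*9 + 1
9 = 9*1 + 0
gcd = 1, so the inverse exists. Back-substitute:
1 = 64 − 7·9
Hence 9⁻¹ ≡ -7 ≡ 57 (mod 64).

57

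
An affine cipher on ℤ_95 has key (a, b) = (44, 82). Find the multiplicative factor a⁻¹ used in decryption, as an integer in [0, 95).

54

Extended Euclidean algorithm:
95 = 2*44 + 7
44 = 6*7 + 2
7 = 3*2 + 1
2 = 2*1 + 0
The gcd is 1. Working backward:
1 = 7 − 3·2
1 = −3·44 + 19·7
1 = 19·95 − 41·44
So 44·(-41) ≡ 1 (mod 95), and -41 ≡ 54 (mod 95).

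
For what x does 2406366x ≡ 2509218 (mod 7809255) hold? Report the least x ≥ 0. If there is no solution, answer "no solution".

First find gcd(2406366, 7809255):
7809255 = 3×2406366 + 590157
2406366 = 4×590157 + 45738
590157 = 12×45738 + 41301
45738 = 1×41301 + 4437
41301 = 9×4437 + 1368
4437 = 3×1368 + 333
1368 = 4×333 + 36
333 = 9×36 + 9
36 = 4×9 + 0
gcd = 9 and 9 | 2509218, so solutions exist. Divide through by 9: 267374x ≡ 278802 (mod 867695).
Now find 267374⁻¹ mod 867695:
867695 = 3·267374 + 65573
267374 = 4·65573 + 5082
65573 = 12·5082 + 4589
5082 = 1·4589 + 493
4589 = 9·493 + 152
493 = 3·152 + 37
152 = 4·37 + 4
37 = 9·4 + 1
4 = 4·1 + 0
Back-substitute:
1 = 37 − 9·4
1 = −9·152 + 37·37
1 = 37·493 − 120·152
1 = −120·4589 + 1117·493
1 = 1117·5082 − 1237·4589
1 = −1237·65573 + 15961·5082
1 = 15961·267374 − 65081·65573
1 = −65081·867695 + 211204·267374
So 267374⁻¹ ≡ 211204 (mod 867695).
Then x ≡ 211204·278802 ≡ 579518 (mod 867695); the smallest non-negative solution is x = 579518.

579518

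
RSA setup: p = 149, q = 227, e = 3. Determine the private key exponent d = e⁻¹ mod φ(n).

22299

φ(n) = (p−1)(q−1) = 148·226 = 33448.
Need d with 3·d ≡ 1 (mod 33448). Apply the extended Euclidean algorithm:
33448 = 11149×3 + 1
3 = 3×1 + 0
Back-substitute:
1 = 33448 − 11149·3
So 3·(-11149) ≡ 1 (mod 33448), hence d ≡ -11149 ≡ 22299 (mod 33448).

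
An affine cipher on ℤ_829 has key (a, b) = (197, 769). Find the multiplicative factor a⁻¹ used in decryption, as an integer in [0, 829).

Run Euclid on (829, 197):
829 = 4*197 + 41
197 = 4*41 + 33
41 = 1*33 + 8
33 = 4*8 + 1
8 = 8*1 + 0
Since gcd(197, 829) = 1, back-substitute to write 1 as a combination:
1 = 33 − 4·8
1 = −4·41 + 5·33
1 = 5·197 − 24·41
1 = −24·829 + 101·197
So 197·101 ≡ 1 (mod 829).

101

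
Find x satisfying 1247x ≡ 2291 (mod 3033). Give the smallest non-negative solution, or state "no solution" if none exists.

1342

First find gcd(1247, 3033):
3033 = 2*1247 + 539
1247 = 2*539 + 169
539 = 3*169 + 32
169 = 5*32 + 9
32 = 3*9 + 5
9 = 1*5 + 4
5 = 1*4 + 1
4 = 4*1 + 0
gcd = 1, so a unique solution mod 3033 exists.
Back-substitute for the Bézout coefficients:
1 = 5 − 4
1 = −9 + 2·5
1 = 2·32 − 7·9
1 = −7·169 + 37·32
1 = 37·539 − 118·169
1 = −118·1247 + 273·539
1 = 273·3033 − 664·1247
So 1247·(-664) ≡ 1 (mod 3033), giving 1247⁻¹ ≡ 2369.
x ≡ 1247⁻¹·2291 ≡ 2369·2291 ≡ 1342 (mod 3033).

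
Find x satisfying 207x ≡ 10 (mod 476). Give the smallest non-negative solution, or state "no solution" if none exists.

First find gcd(207, 476):
476 = 2·207 + 62
207 = 3·62 + 21
62 = 2·21 + 20
21 = 1·20 + 1
20 = 20·1 + 0
gcd = 1, so a unique solution mod 476 exists.
Back-substitute for the Bézout coefficients:
1 = 21 − 20
1 = −62 + 3·21
1 = 3·207 − 10·62
1 = −10·476 + 23·207
So 207·(23) ≡ 1 (mod 476), giving 207⁻¹ ≡ 23.
x ≡ 207⁻¹·10 ≡ 23·10 ≡ 230 (mod 476).

230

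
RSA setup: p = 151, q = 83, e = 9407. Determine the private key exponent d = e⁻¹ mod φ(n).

φ(n) = (p−1)(q−1) = 150·82 = 12300.
Need d with 9407·d ≡ 1 (mod 12300). Apply the extended Euclidean algorithm:
12300 = 1·9407 + 2893
9407 = 3·2893 + 728
2893 = 3·728 + 709
728 = 1·709 + 19
709 = 37·19 + 6
19 = 3·6 + 1
6 = 6·1 + 0
Back-substitute:
1 = 19 − 3·6
1 = −3·709 + 112·19
1 = 112·728 − 115·709
1 = −115·2893 + 457·728
1 = 457·9407 − 1486·2893
1 = −1486·12300 + 1943·9407
So 9407·1943 ≡ 1 (mod 12300), hence d = 1943.

1943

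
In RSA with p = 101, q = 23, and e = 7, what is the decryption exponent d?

φ(n) = (p−1)(q−1) = 100·22 = 2200.
Need d with 7·d ≡ 1 (mod 2200). Apply the extended Euclidean algorithm:
2200 = 314*7 + 2
7 = 3*2 + 1
2 = 2*1 + 0
Back-substitute:
1 = 7 − 3·2
1 = −3·2200 + 943·7
So 7·943 ≡ 1 (mod 2200), hence d = 943.

943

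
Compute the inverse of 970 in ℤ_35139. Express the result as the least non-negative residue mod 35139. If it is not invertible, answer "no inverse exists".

Extended Euclidean algorithm:
35139 = 36*970 + 219
970 = 4*219 + 94
219 = 2*94 + 31
94 = 3*31 + 1
31 = 31*1 + 0
The gcd is 1. Working backward:
1 = 94 − 3·31
1 = −3·219 + 7·94
1 = 7·970 − 31·219
1 = −31·35139 + 1123·970
So 970·1123 ≡ 1 (mod 35139).

1123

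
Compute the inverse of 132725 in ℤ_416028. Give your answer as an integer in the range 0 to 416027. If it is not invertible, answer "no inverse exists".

Apply the Euclidean algorithm to 416028 and 132725:
416028 = 3·132725 + 17853
132725 = 7·17853 + 7754
17853 = 2·7754 + 2345
7754 = 3·2345 + 719
2345 = 3·719 + 188
719 = 3·188 + 155
188 = 1·155 + 33
155 = 4·33 + 23
33 = 1·23 + 10
23 = 2·10 + 3
10 = 3·3 + 1
3 = 3·1 + 0
gcd = 1, so the inverse exists. Back-substitute:
1 = 10 − 3·3
1 = −3·23 + 7·10
1 = 7·33 − 10·23
1 = −10·155 + 47·33
1 = 47·188 − 57·155
1 = −57·719 + 218·188
1 = 218·2345 − 711·719
1 = −711·7754 + 2351·2345
1 = 2351·17853 − 5413·7754
1 = −5413·132725 + 40242·17853
1 = 40242·416028 − 126139·132725
Thus 132725·(-126139) ≡ 1 (mod 416028); reducing, -126139 mod 416028 = 289889.

289889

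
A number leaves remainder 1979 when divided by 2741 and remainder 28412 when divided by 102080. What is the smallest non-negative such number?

Write x = 1979 + 2741·k. Then 2741·k ≡ 28412 − 1979 ≡ 26433 (mod 102080).
Need 2741⁻¹ mod 102080. Extended Euclid on (102080, 2741):
102080 = 37·2741 + 663
2741 = 4·663 + 89
663 = 7·89 + 40
89 = 2·40 + 9
40 = 4·9 + 4
9 = 2·4 + 1
4 = 4·1 + 0
Back-substitute:
1 = 9 − 2·4
1 = −2·40 + 9·9
1 = 9·89 − 20·40
1 = −20·663 + 149·89
1 = 149·2741 − 616·663
1 = −616·102080 + 22941·2741
2741⁻¹ ≡ 22941 (mod 102080), so k ≡ 22941·26433 ≡ 44253 (mod 102080).
x = 1979 + 2741·44253 = 121299452.

121299452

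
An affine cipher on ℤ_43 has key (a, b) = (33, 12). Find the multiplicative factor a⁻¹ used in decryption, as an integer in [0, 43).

gcd(43, 33) by repeated division:
43 = 1×33 + 10
33 = 3×10 + 3
10 = 3×3 + 1
3 = 3×1 + 0
Since gcd(33, 43) = 1, back-substitute to write 1 as a combination:
1 = 10 − 3·3
1 = −3·33 + 10·10
1 = 10·43 − 13·33
Hence 33⁻¹ ≡ -13 ≡ 30 (mod 43).

30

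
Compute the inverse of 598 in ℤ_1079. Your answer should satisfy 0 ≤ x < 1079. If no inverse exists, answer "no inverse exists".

Euclidean algorithm on 1079, 598:
1079 = 1·598 + 481
598 = 1·481 + 117
481 = 4·117 + 13
117 = 9·13 + 0
Since gcd = 13 > 1, 598 is not a unit mod 1079.

no inverse exists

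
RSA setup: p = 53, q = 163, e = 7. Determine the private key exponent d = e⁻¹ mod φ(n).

2407

φ(n) = (p−1)(q−1) = 52·162 = 8424.
Need d with 7·d ≡ 1 (mod 8424). Apply the extended Euclidean algorithm:
8424 = 1203·7 + 3
7 = 2·3 + 1
3 = 3·1 + 0
Back-substitute:
1 = 7 − 2·3
1 = −2·8424 + 2407·7
So 7·2407 ≡ 1 (mod 8424), hence d = 2407.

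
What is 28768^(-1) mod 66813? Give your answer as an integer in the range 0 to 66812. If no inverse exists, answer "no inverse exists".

Apply the Euclidean algorithm to 66813 and 28768:
66813 = 2×28768 + 9277
28768 = 3×9277 + 937
9277 = 9×937 + 844
937 = 1×844 + 93
844 = 9×93 + 7
93 = 13×7 + 2
7 = 3×2 + 1
2 = 2×1 + 0
gcd = 1, so the inverse exists. Back-substitute:
1 = 7 − 3·2
1 = −3·93 + 40·7
1 = 40·844 − 363·93
1 = −363·937 + 403·844
1 = 403·9277 − 3990·937
1 = −3990·28768 + 12373·9277
1 = 12373·66813 − 28736·28768
Hence 28768⁻¹ ≡ -28736 ≡ 38077 (mod 66813).

38077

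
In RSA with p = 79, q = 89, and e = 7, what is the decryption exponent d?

φ(n) = (p−1)(q−1) = 78·88 = 6864.
Need d with 7·d ≡ 1 (mod 6864). Apply the extended Euclidean algorithm:
6864 = 980×7 + 4
7 = 1×4 + 3
4 = 1×3 + 1
3 = 3×1 + 0
Back-substitute:
1 = 4 − 3
1 = −7 + 2·4
1 = 2·6864 − 1961·7
So 7·(-1961) ≡ 1 (mod 6864), hence d ≡ -1961 ≡ 4903 (mod 6864).

4903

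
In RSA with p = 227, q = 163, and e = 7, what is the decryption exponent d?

φ(n) = (p−1)(q−1) = 226·162 = 36612.
Need d with 7·d ≡ 1 (mod 36612). Apply the extended Euclidean algorithm:
36612 = 5230·7 + 2
7 = 3·2 + 1
2 = 2·1 + 0
Back-substitute:
1 = 7 − 3·2
1 = −3·36612 + 15691·7
So 7·15691 ≡ 1 (mod 36612), hence d = 15691.

15691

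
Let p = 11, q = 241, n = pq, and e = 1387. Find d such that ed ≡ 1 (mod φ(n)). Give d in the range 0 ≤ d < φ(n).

φ(n) = (p−1)(q−1) = 10·240 = 2400.
Need d with 1387·d ≡ 1 (mod 2400). Apply the extended Euclidean algorithm:
2400 = 1*1387 + 1013
1387 = 1*1013 + 374
1013 = 2*374 + 265
374 = 1*265 + 109
265 = 2*109 + 47
109 = 2*47 + 15
47 = 3*15 + 2
15 = 7*2 + 1
2 = 2*1 + 0
Back-substitute:
1 = 15 − 7·2
1 = −7·47 + 22·15
1 = 22·109 − 51·47
1 = −51·265 + 124·109
1 = 124·374 − 175·265
1 = −175·1013 + 474·374
1 = 474·1387 − 649·1013
1 = −649·2400 + 1123·1387
So 1387·1123 ≡ 1 (mod 2400), hence d = 1123.

1123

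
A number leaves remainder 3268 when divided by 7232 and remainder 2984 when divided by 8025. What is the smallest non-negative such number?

Write x = 3268 + 7232·k. Then 7232·k ≡ 2984 − 3268 ≡ 7741 (mod 8025).
Need 7232⁻¹ mod 8025. Extended Euclid on (8025, 7232):
8025 = 1*7232 + 793
7232 = 9*793 + 95
793 = 8*95 + 33
95 = 2*33 + 29
33 = 1*29 + 4
29 = 7*4 + 1
4 = 4*1 + 0
Back-substitute:
1 = 29 − 7·4
1 = −7·33 + 8·29
1 = 8·95 − 23·33
1 = −23·793 + 192·95
1 = 192·7232 − 1751·793
1 = −1751·8025 + 1943·7232
7232⁻¹ ≡ 1943 (mod 8025), so k ≡ 1943·7741 ≡ 1913 (mod 8025).
x = 3268 + 7232·1913 = 13838084.

13838084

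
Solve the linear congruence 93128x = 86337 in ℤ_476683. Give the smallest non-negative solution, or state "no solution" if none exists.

396614

First find gcd(93128, 476683):
476683 = 5×93128 + 11043
93128 = 8×11043 + 4784
11043 = 2×4784 + 1475
4784 = 3×1475 + 359
1475 = 4×359 + 39
359 = 9×39 + 8
39 = 4×8 + 7
8 = 1×7 + 1
7 = 7×1 + 0
gcd = 1, so a unique solution mod 476683 exists.
Back-substitute for the Bézout coefficients:
1 = 8 − 7
1 = −39 + 5·8
1 = 5·359 − 46·39
1 = −46·1475 + 189·359
1 = 189·4784 − 613·1475
1 = −613·11043 + 1415·4784
1 = 1415·93128 − 11933·11043
1 = −11933·476683 + 61080·93128
So 93128·(61080) ≡ 1 (mod 476683), giving 93128⁻¹ ≡ 61080.
x ≡ 93128⁻¹·86337 ≡ 61080·86337 ≡ 396614 (mod 476683).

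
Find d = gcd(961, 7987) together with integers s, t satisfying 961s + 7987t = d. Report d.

Euclidean algorithm:
7987 = 8*961 + 299
961 = 3*299 + 64
299 = 4*64 + 43
64 = 1*43 + 21
43 = 2*21 + 1
21 = 21*1 + 0
gcd(961, 7987) = 1.
Working backward:
1 = 43 − 2·21
1 = −2·64 + 3·43
1 = 3·299 − 14·64
1 = −14·961 + 45·299
1 = 45·7987 − 374·961
So 1 = (45)·7987 + (-374)·961.

1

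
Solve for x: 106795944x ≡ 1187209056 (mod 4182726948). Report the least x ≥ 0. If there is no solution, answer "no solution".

298957126

First find gcd(106795944, 4182726948):
4182726948 = 39·106795944 + 17685132
106795944 = 6·17685132 + 685152
17685132 = 25·685152 + 556332
685152 = 1·556332 + 128820
556332 = 4·128820 + 41052
128820 = 3·41052 + 5664
41052 = 7·5664 + 1404
5664 = 4·1404 + 48
1404 = 29·48 + 12
48 = 4·12 + 0
gcd = 12 and 12 | 1187209056, so solutions exist. Divide through by 12: 8899662x ≡ 98934088 (mod 348560579).
Now find 8899662⁻¹ mod 348560579:
348560579 = 39*8899662 + 1473761
8899662 = 6*1473761 + 57096
1473761 = 25*57096 + 46361
57096 = 1*46361 + 10735
46361 = 4*10735 + 3421
10735 = 3*3421 + 472
3421 = 7*472 + 117
472 = 4*117 + 4
117 = 29*4 + 1
4 = 4*1 + 0
Back-substitute:
1 = 117 − 29·4
1 = −29·472 + 117·117
1 = 117·3421 − 848·472
1 = −848·10735 + 2661·3421
1 = 2661·46361 − 11492·10735
1 = −11492·57096 + 14153·46361
1 = 14153·1473761 − 365317·57096
1 = −365317·8899662 + 2206055·1473761
1 = 2206055·348560579 − 86401462·8899662
So 8899662·(-86401462) ≡ 1 (mod 348560579), i.e. 8899662⁻¹ ≡ 262159117.
Then x ≡ 262159117·98934088 ≡ 298957126 (mod 348560579); the smallest non-negative solution is x = 298957126.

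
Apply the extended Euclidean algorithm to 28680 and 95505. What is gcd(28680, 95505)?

Apply Euclid's algorithm to 95505 and 28680:
95505 = 3·28680 + 9465
28680 = 3·9465 + 285
9465 = 33·285 + 60
285 = 4·60 + 45
60 = 1·45 + 15
45 = 3·15 + 0
gcd(28680, 95505) = 15.
Back-substituting:
15 = 60 − 45
15 = −285 + 5·60
15 = 5·9465 − 166·285
15 = −166·28680 + 503·9465
15 = 503·95505 − 1675·28680
So 15 = (503)·95505 + (-1675)·28680.

15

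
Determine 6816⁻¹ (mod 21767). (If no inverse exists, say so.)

15562

Extended Euclidean algorithm:
21767 = 3×6816 + 1319
6816 = 5×1319 + 221
1319 = 5×221 + 214
221 = 1×214 + 7
214 = 30×7 + 4
7 = 1×4 + 3
4 = 1×3 + 1
3 = 3×1 + 0
Since gcd(6816, 21767) = 1, back-substitute to write 1 as a combination:
1 = 4 − 3
1 = −7 + 2·4
1 = 2·214 − 61·7
1 = −61·221 + 63·214
1 = 63·1319 − 376·221
1 = −376·6816 + 1943·1319
1 = 1943·21767 − 6205·6816
Thus 6816·(-6205) ≡ 1 (mod 21767); reducing, -6205 mod 21767 = 15562.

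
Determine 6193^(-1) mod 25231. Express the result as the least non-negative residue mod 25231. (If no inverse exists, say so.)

14402

Run Euclid on (25231, 6193):
25231 = 4·6193 + 459
6193 = 13·459 + 226
459 = 2·226 + 7
226 = 32·7 + 2
7 = 3·2 + 1
2 = 2·1 + 0
gcd = 1, so the inverse exists. Back-substitute:
1 = 7 − 3·2
1 = −3·226 + 97·7
1 = 97·459 − 197·226
1 = −197·6193 + 2658·459
1 = 2658·25231 − 10829·6193
Hence 6193⁻¹ ≡ -10829 ≡ 14402 (mod 25231).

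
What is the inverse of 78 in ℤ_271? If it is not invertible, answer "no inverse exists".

Extended Euclidean algorithm:
271 = 3·78 + 37
78 = 2·37 + 4
37 = 9·4 + 1
4 = 4·1 + 0
Since gcd(78, 271) = 1, back-substitute to write 1 as a combination:
1 = 37 − 9·4
1 = −9·78 + 19·37
1 = 19·271 − 66·78
Thus 78·(-66) ≡ 1 (mod 271); reducing, -66 mod 271 = 205.

205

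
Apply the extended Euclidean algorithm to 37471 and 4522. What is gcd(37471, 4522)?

7

Euclidean algorithm:
37471 = 8*4522 + 1295
4522 = 3*1295 + 637
1295 = 2*637 + 21
637 = 30*21 + 7
21 = 3*7 + 0
gcd(37471, 4522) = 7.
Working backward:
7 = 637 − 30·21
7 = −30·1295 + 61·637
7 = 61·4522 − 213·1295
7 = −213·37471 + 1765·4522
So 7 = (-213)·37471 + (1765)·4522.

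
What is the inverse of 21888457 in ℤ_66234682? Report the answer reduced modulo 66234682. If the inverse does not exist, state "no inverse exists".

Apply the Euclidean algorithm to 66234682 and 21888457:
66234682 = 3×21888457 + 569311
21888457 = 38×569311 + 254639
569311 = 2×254639 + 60033
254639 = 4×60033 + 14507
60033 = 4×14507 + 2005
14507 = 7×2005 + 472
2005 = 4×472 + 117
472 = 4×117 + 4
117 = 29×4 + 1
4 = 4×1 + 0
Since gcd(21888457, 66234682) = 1, back-substitute to write 1 as a combination:
1 = 117 − 29·4
1 = −29·472 + 117·117
1 = 117·2005 − 497·472
1 = −497·14507 + 3596·2005
1 = 3596·60033 − 14881·14507
1 = −14881·254639 + 63120·60033
1 = 63120·569311 − 141121·254639
1 = −141121·21888457 + 5425718·569311
1 = 5425718·66234682 − 16418275·21888457
Thus 21888457·(-16418275) ≡ 1 (mod 66234682); reducing, -16418275 mod 66234682 = 49816407.

49816407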